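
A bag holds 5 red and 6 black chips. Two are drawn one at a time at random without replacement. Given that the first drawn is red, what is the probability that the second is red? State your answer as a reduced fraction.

2/5

After removing one red, 10 remain: 4 red and 6 black.
So the probability the next is red is 4/10 = 2/5.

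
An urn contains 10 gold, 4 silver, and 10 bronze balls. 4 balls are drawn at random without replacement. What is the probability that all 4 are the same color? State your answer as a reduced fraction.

421/10626

There are C(24,4) = 10626 ways to draw 4 balls.
All same color: C(10,4) + C(4,4) + C(10,4) = 210 + 1 + 210 = 421.
Probability = 421/10626.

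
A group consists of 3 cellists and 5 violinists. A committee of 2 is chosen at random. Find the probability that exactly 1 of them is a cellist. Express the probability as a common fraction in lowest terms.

15/28

Total number of selections: C(8,2) = 28.
Selections with exactly 1 cellist: choose 1 of the 3 cellists and 1 of the 5 violinists, C(3,1)·C(5,1) = 3·5 = 15.
Probability = 15/28.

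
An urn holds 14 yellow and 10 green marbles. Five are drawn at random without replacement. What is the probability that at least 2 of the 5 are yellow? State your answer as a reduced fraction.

234/253

There are C(24,5) = 42504 ways to choose the 5.
Count the complement (fewer than 2 yellow): C(14,0)·C(10,5) + C(14,1)·C(10,4) = 252 + 2940 = 3192.
Probability = 1 − 3192/42504 = 39312/42504 = 234/253.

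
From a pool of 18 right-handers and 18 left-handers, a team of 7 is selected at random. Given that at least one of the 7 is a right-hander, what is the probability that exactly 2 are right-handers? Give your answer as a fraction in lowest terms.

1071/6794

Work in counts. Selections with at least one right-hander: C(36,7) − C(18,7) = 8347680 − 31824 = 8315856.
Of those, selections where exactly 2 are right-handers: C(18,2)·C(18,5) = 153·8568 = 1310904.
Conditional probability = 1310904/8315856 = 1071/6794.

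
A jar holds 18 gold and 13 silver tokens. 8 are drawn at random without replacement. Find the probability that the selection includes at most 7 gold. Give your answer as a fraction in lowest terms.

Total selections: C(31,8) = 7888725.
Favorable selections (at most 7 gold): C(18,0)·C(13,8) + C(18,1)·C(13,7) + C(18,2)·C(13,6) + C(18,3)·C(13,5) + C(18,4)·C(13,4) + C(18,5)·C(13,3) + C(18,6)·C(13,2) + C(18,7)·C(13,1) = 1287 + 30888 + 262548 + 1050192 + 2187900 + 2450448 + 1447992 + 413712 = 7844967.
Probability = 7844967/7888725 = 67051/67425.

67051/67425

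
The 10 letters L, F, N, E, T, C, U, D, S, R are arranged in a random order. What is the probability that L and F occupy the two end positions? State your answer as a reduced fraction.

There are 10! = 3628800 arrangements.
Place L and F at the ends in 2 ways, arrange the remaining 8 in 8! = 40320 ways: 2·40320 = 80640.
Probability = 80640/3628800 = 1/45.

1/45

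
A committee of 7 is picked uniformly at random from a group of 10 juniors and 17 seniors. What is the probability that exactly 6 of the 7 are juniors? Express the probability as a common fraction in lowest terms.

119/29601

Total number of selections: C(27,7) = 888030.
Selections with exactly 6 juniors: choose 6 of the 10 juniors and 1 of the 17 seniors, C(10,6)·C(17,1) = 210·17 = 3570.
Probability = 3570/888030 = 119/29601.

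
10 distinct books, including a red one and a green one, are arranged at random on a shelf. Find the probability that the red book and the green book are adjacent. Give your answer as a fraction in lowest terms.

There are 10! = 3628800 arrangements.
Treat the red book and the green book as a block: 9! arrangements of the blocks × 2 orders within the block = 2·362880 = 725760.
Probability = 725760/3628800 = 1/5.

1/5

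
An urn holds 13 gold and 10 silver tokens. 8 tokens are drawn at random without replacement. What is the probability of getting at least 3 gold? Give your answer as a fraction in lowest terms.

14313/14858

Total selections: C(23,8) = 490314.
Favorable selections (at least 3 gold): C(13,3)·C(10,5) + C(13,4)·C(10,4) + C(13,5)·C(10,3) + C(13,6)·C(10,2) + C(13,7)·C(10,1) + C(13,8)·C(10,0) = 72072 + 150150 + 154440 + 77220 + 17160 + 1287 = 472329.
Probability = 472329/490314 = 14313/14858.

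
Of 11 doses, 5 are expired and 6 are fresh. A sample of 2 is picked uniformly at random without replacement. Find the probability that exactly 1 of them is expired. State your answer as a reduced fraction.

6/11

The sample space is all 2-subsets of the 11: C(11,2) = 55.
Selections with exactly 1 expired: choose 1 of the 5 expired and 1 of the 6 fresh, C(5,1)·C(6,1) = 5·6 = 30.
Probability = 30/55 = 6/11.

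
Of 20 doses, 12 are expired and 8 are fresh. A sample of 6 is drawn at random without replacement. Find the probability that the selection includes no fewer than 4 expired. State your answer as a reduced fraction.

176/323

There are C(20,6) = 38760 ways to choose the 6.
Favorable selections (no fewer than 4 expired): C(12,4)·C(8,2) + C(12,5)·C(8,1) + C(12,6)·C(8,0) = 13860 + 6336 + 924 = 21120.
Probability = 21120/38760 = 176/323.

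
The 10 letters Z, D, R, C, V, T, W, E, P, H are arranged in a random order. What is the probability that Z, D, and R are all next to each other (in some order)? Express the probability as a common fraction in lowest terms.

There are 10! = 3628800 arrangements.
Treat the three as one block: 8! placements × 3! orders within the block = 40320·6 = 241920.
Probability = 241920/3628800 = 1/15.

1/15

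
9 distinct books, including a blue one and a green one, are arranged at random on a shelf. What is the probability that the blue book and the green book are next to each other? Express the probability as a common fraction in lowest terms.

There are 9! = 362880 arrangements.
Treat the blue book and the green book as a block: 8! arrangements of the blocks × 2 orders within the block = 2·40320 = 80640.
Probability = 80640/362880 = 2/9.

2/9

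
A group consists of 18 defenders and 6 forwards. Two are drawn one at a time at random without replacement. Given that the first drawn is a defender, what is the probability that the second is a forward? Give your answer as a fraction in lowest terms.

6/23

After removing one defender, 23 remain: 17 defenders and 6 forwards.
So the probability the next is a forward is 6/23.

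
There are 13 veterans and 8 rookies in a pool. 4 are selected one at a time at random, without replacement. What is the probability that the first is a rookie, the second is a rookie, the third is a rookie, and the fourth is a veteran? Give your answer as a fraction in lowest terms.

Multiply the conditional probabilities at each draw: 8/21 · 7/20 · 6/19 · 13/18 = 4368/143640 = 26/855.

26/855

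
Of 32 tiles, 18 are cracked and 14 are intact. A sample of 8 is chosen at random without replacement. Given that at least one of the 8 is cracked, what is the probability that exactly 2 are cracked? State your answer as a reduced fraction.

11781/269623

Work in counts. Selections with at least one cracked: C(32,8) − C(14,8) = 10518300 − 3003 = 10515297.
Of those, selections where exactly 2 are cracked: C(18,2)·C(14,6) = 153·3003 = 459459.
Conditional probability = 459459/10515297 = 11781/269623.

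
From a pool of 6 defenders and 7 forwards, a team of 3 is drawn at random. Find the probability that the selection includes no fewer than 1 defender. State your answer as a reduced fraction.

251/286

There are C(13,3) = 286 ways to choose the 3.
The complement is all 3 are forwards: C(7,3) = 35.
Probability = 1 − 35/286 = 251/286.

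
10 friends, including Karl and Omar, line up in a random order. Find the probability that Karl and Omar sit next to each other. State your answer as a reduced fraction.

There are 10! = 3628800 arrangements.
Treat Karl and Omar as a block: 9! arrangements of the blocks × 2 orders within the block = 2·362880 = 725760.
Probability = 725760/3628800 = 1/5.

1/5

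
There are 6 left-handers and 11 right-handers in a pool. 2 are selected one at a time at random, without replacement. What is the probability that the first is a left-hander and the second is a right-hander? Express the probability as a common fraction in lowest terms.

Multiply the conditional probabilities at each draw: 6/17 · 11/16 = 66/272 = 33/136.

33/136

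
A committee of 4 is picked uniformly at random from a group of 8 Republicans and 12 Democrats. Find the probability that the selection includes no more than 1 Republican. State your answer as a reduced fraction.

There are C(20,4) = 4845 ways to choose the 4.
Favorable selections (no more than 1 Republican): C(8,0)·C(12,4) + C(8,1)·C(12,3) = 495 + 1760 = 2255.
Probability = 2255/4845 = 451/969.

451/969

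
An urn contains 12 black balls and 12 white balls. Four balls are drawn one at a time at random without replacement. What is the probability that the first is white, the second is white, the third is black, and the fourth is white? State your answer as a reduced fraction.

Multiply the conditional probabilities at each draw: 12/24 · 11/23 · 12/22 · 10/21 = 15840/255024 = 10/161.

10/161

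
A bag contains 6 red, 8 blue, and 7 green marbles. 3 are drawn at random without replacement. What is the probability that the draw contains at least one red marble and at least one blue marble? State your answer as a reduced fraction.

There are C(21,3) = 1330 possible draws.
By inclusion-exclusion on the complements, draws missing all red or all blue: C(15,3) + C(13,3) − C(7,3) = 455 + 286 − 35 = 706.
So draws with at least one of each: 1330 − 706 = 624, probability 624/1330 = 312/665.

312/665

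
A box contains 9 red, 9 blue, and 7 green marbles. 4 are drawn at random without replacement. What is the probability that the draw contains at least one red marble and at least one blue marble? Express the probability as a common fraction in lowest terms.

1809/2530

There are C(25,4) = 12650 possible draws.
By inclusion-exclusion on the complements, draws missing all red or all blue: C(16,4) + C(16,4) − C(7,4) = 1820 + 1820 − 35 = 3605.
So draws with at least one of each: 12650 − 3605 = 9045, probability 9045/12650 = 1809/2530.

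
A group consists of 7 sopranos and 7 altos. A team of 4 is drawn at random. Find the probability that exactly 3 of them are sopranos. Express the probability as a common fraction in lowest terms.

35/143

Total number of selections: C(14,4) = 1001.
Selections with exactly 3 sopranos: choose 3 of the 7 sopranos and 1 of the 7 altos, C(7,3)·C(7,1) = 35·7 = 245.
Probability = 245/1001 = 35/143.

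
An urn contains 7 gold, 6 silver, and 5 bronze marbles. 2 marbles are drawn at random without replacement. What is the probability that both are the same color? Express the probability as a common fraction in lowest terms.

There are C(18,2) = 153 ways to draw 2 marbles.
All same color: C(7,2) + C(6,2) + C(5,2) = 21 + 15 + 10 = 46.
Probability = 46/153.

46/153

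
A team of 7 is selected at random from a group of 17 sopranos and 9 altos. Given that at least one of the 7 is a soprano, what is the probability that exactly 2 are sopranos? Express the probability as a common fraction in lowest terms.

Work in counts. Selections with at least one soprano: C(26,7) − C(9,7) = 657800 − 36 = 657764.
Of those, selections where exactly 2 are sopranos: C(17,2)·C(9,5) = 136·126 = 17136.
Conditional probability = 17136/657764 = 252/9673.

252/9673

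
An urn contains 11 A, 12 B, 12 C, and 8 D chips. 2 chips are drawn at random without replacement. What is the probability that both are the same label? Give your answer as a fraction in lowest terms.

There are C(43,2) = 903 ways to draw 2 chips.
All same label: C(11,2) + C(12,2) + C(12,2) + C(8,2) = 55 + 66 + 66 + 28 = 215.
Probability = 215/903 = 5/21.

5/21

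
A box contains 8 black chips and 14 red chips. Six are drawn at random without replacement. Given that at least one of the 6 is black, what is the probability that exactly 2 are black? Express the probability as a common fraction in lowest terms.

Work in counts. Selections with at least one black: C(22,6) − C(14,6) = 74613 − 3003 = 71610.
Of those, selections where exactly 2 are black: C(8,2)·C(14,4) = 28·1001 = 28028.
Conditional probability = 28028/71610 = 182/465.

182/465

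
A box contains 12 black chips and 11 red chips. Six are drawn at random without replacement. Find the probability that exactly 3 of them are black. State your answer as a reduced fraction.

The sample space is all 6-subsets of the 23: C(23,6) = 100947.
Selections with exactly 3 black: choose 3 of the 12 black and 3 of the 11 red, C(12,3)·C(11,3) = 220·165 = 36300.
Probability = 36300/100947 = 1100/3059.

1100/3059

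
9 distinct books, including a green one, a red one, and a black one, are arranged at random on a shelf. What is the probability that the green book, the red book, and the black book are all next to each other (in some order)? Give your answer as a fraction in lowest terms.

1/12

There are 9! = 362880 arrangements.
Treat the three as one block: 7! placements × 3! orders within the block = 5040·6 = 30240.
Probability = 30240/362880 = 1/12.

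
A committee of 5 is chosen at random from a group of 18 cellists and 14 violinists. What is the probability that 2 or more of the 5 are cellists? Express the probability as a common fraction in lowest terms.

6477/7192

There are C(32,5) = 201376 ways to choose the 5.
Count the complement (fewer than 2 cellists): C(18,0)·C(14,5) + C(18,1)·C(14,4) = 2002 + 18018 = 20020.
Probability = 1 − 20020/201376 = 181356/201376 = 6477/7192.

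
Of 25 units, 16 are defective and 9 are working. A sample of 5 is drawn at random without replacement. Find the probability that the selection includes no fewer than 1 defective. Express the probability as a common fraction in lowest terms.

Total selections: C(25,5) = 53130.
The complement is all 5 are working: C(9,5) = 126.
Probability = 1 − 126/53130 = 53004/53130 = 1262/1265.

1262/1265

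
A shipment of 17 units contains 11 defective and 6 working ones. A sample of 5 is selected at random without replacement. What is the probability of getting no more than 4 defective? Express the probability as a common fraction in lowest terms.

There are C(17,5) = 6188 ways to choose the 5.
The complement is exactly 5 defective: C(11,5)·C(6,0) = 462.
Probability = 1 − 462/6188 = 5726/6188 = 409/442.

409/442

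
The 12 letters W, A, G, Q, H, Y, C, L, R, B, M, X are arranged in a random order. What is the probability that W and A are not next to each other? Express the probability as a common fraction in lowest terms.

There are 12! = 479001600 arrangements.
Arrangements with W and A adjacent: 2·11! = 79833600.
So not adjacent: 479001600 − 79833600 = 399168000, probability 399168000/479001600 = 5/6.

5/6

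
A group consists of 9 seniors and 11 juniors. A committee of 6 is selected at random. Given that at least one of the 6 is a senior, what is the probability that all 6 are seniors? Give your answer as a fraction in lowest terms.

Work in counts. Selections with at least one senior: C(20,6) − C(11,6) = 38760 − 462 = 38298.
Of those, selections where all 6 are seniors: C(9,6) = 84.
Conditional probability = 84/38298 = 14/6383.

14/6383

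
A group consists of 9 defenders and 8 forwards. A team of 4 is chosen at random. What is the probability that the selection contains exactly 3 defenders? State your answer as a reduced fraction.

24/85

The sample space is all 4-subsets of the 17: C(17,4) = 2380.
Selections with exactly 3 defenders: choose 3 of the 9 defenders and 1 of the 8 forwards, C(9,3)·C(8,1) = 84·8 = 672.
Probability = 672/2380 = 24/85.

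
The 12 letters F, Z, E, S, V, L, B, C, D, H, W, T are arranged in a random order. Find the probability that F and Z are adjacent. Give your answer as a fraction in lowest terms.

1/6

There are 12! = 479001600 arrangements.
Treat F and Z as a block: 11! arrangements of the blocks × 2 orders within the block = 2·39916800 = 79833600.
Probability = 79833600/479001600 = 1/6.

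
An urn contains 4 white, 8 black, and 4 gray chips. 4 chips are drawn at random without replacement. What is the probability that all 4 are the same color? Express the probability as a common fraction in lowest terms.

There are C(16,4) = 1820 ways to draw 4 chips.
All same color: C(4,4) + C(8,4) + C(4,4) = 1 + 70 + 1 = 72.
Probability = 72/1820 = 18/455.

18/455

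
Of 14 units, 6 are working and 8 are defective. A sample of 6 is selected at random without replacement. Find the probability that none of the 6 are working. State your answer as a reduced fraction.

4/429

There are C(14,6) = 3003 possible selections.
Selections with no working (all defective): C(8,6) = 28.
Probability = 28/3003 = 4/429.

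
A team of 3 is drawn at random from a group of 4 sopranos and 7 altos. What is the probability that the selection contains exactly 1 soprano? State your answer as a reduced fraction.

28/55

There are C(11,3) = 165 ways to choose 3 from 11.
Selections with exactly 1 soprano: choose 1 of the 4 sopranos and 2 of the 7 altos, C(4,1)·C(7,2) = 4·21 = 84.
Probability = 84/165 = 28/55.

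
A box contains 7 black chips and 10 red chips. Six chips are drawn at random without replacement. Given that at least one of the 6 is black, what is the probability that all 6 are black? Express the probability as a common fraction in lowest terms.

Work in counts. Selections with at least one black: C(17,6) − C(10,6) = 12376 − 210 = 12166.
Of those, selections where all 6 are black: C(7,6) = 7.
Conditional probability = 7/12166 = 1/1738.

1/1738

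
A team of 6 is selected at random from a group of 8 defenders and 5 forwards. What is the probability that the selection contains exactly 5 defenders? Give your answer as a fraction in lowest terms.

70/429

The sample space is all 6-subsets of the 13: C(13,6) = 1716.
Selections with exactly 5 defenders: choose 5 of the 8 defenders and 1 of the 5 forwards, C(8,5)·C(5,1) = 56·5 = 280.
Probability = 280/1716 = 70/429.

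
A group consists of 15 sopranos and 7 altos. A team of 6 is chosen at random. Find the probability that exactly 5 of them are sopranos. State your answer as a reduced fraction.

There are C(22,6) = 74613 ways to choose 6 from 22.
Selections with exactly 5 sopranos: choose 5 of the 15 sopranos and 1 of the 7 altos, C(15,5)·C(7,1) = 3003·7 = 21021.
Probability = 21021/74613 = 91/323.

91/323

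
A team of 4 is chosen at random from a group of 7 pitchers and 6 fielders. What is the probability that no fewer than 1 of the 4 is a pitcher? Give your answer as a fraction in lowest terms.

140/143

Total selections: C(13,4) = 715.
The complement is all 4 are fielders: C(6,4) = 15.
Probability = 1 − 15/715 = 700/715 = 140/143.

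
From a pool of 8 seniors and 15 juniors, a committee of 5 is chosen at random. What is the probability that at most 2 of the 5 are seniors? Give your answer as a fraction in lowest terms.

3809/4807

Total selections: C(23,5) = 33649.
Favorable selections (at most 2 seniors): C(8,0)·C(15,5) + C(8,1)·C(15,4) + C(8,2)·C(15,3) = 3003 + 10920 + 12740 = 26663.
Probability = 26663/33649 = 3809/4807.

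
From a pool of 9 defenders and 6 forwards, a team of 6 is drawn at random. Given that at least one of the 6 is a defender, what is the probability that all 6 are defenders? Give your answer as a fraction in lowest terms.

7/417

Work in counts. Selections with at least one defender: C(15,6) − C(6,6) = 5005 − 1 = 5004.
Of those, selections where all 6 are defenders: C(9,6) = 84.
Conditional probability = 84/5004 = 7/417.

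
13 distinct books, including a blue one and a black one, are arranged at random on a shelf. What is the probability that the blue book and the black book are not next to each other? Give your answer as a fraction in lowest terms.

There are 13! = 6227020800 arrangements.
Arrangements with the blue book and the black book adjacent: 2·12! = 958003200.
So not adjacent: 6227020800 − 958003200 = 5269017600, probability 5269017600/6227020800 = 11/13.

11/13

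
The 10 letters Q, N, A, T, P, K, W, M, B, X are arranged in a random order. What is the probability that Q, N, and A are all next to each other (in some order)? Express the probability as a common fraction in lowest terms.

There are 10! = 3628800 arrangements.
Treat the three as one block: 8! placements × 3! orders within the block = 40320·6 = 241920.
Probability = 241920/3628800 = 1/15.

1/15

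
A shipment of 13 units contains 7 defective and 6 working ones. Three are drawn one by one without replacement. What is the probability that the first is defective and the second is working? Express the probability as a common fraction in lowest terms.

7/26

Multiply the conditional probabilities at each draw: 7/13 · 6/12 = 42/156 = 7/26.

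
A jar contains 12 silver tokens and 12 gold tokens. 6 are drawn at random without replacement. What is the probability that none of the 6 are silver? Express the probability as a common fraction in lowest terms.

3/437

There are C(24,6) = 134596 possible selections.
Selections with no silver (all gold): C(12,6) = 924.
Probability = 924/134596 = 3/437.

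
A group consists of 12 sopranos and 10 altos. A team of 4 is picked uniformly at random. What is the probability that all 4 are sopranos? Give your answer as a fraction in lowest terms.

There are C(22,4) = 7315 possible selections.
Selections with all sopranos: C(12,4) = 495.
Probability = 495/7315 = 9/133.

9/133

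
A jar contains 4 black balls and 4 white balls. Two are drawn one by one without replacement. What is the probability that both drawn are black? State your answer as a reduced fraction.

Multiply the conditional probabilities at each draw: 4/8 · 3/7 = 12/56 = 3/14.

3/14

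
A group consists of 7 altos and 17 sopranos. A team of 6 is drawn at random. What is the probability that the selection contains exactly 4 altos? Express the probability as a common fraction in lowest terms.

170/4807

There are C(24,6) = 134596 ways to choose 6 from 24.
Selections with exactly 4 altos: choose 4 of the 7 altos and 2 of the 17 sopranos, C(7,4)·C(17,2) = 35·136 = 4760.
Probability = 4760/134596 = 170/4807.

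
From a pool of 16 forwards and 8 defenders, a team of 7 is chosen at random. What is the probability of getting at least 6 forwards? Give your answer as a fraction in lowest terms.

286/1311

There are C(24,7) = 346104 ways to choose the 7.
Favorable selections (at least 6 forwards): C(16,6)·C(8,1) + C(16,7)·C(8,0) = 64064 + 11440 = 75504.
Probability = 75504/346104 = 286/1311.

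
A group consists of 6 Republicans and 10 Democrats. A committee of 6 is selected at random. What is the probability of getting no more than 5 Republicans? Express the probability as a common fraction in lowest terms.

There are C(16,6) = 8008 ways to choose the 6.
The complement is exactly 6 Republicans: C(6,6)·C(10,0) = 1.
Probability = 1 − 1/8008 = 8007/8008.

8007/8008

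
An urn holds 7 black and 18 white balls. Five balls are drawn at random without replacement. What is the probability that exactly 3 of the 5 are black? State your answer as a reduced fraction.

51/506

There are C(25,5) = 53130 ways to choose 5 from 25.
Selections with exactly 3 black: choose 3 of the 7 black and 2 of the 18 white, C(7,3)·C(18,2) = 35·153 = 5355.
Probability = 5355/53130 = 51/506.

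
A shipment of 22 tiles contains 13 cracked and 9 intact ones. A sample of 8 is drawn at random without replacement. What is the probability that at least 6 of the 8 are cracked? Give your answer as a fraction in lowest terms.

793/3230

Total selections: C(22,8) = 319770.
Favorable selections (at least 6 cracked): C(13,6)·C(9,2) + C(13,7)·C(9,1) + C(13,8)·C(9,0) = 61776 + 15444 + 1287 = 78507.
Probability = 78507/319770 = 793/3230.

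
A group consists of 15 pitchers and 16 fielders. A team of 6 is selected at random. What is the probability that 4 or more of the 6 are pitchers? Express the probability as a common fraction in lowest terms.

2383/8091

Total selections: C(31,6) = 736281.
Favorable selections (4 or more pitchers): C(15,4)·C(16,2) + C(15,5)·C(16,1) + C(15,6)·C(16,0) = 163800 + 48048 + 5005 = 216853.
Probability = 216853/736281 = 2383/8091.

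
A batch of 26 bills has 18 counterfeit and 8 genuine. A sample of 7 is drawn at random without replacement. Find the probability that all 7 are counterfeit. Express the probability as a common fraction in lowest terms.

There are C(26,7) = 657800 possible selections.
Selections with all counterfeit: C(18,7) = 31824.
Probability = 31824/657800 = 306/6325.

306/6325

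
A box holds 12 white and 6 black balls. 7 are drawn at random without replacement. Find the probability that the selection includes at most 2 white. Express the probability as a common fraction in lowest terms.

Total selections: C(18,7) = 31824.
Favorable selections (at most 2 white): C(12,1)·C(6,6) + C(12,2)·C(6,5) = 12 + 396 = 408.
Probability = 408/31824 = 1/78.

1/78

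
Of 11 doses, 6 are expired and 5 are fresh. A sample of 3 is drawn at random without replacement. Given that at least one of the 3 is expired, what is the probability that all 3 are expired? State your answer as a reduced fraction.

Work in counts. Selections with at least one expired: C(11,3) − C(5,3) = 165 − 10 = 155.
Of those, selections where all 3 are expired: C(6,3) = 20.
Conditional probability = 20/155 = 4/31.

4/31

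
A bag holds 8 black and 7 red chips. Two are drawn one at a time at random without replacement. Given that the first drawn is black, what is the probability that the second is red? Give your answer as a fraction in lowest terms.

After removing one black, 14 remain: 7 black and 7 red.
So the probability the next is red is 7/14 = 1/2.

1/2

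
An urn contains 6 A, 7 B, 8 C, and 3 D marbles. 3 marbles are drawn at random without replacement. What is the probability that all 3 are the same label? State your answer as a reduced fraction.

14/253

There are C(24,3) = 2024 ways to draw 3 marbles.
All same label: C(6,3) + C(7,3) + C(8,3) + C(3,3) = 20 + 35 + 56 + 1 = 112.
Probability = 112/2024 = 14/253.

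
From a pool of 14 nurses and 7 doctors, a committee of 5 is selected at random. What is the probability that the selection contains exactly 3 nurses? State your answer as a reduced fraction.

364/969

There are C(21,5) = 20349 ways to choose 5 from 21.
Selections with exactly 3 nurses: choose 3 of the 14 nurses and 2 of the 7 doctors, C(14,3)·C(7,2) = 364·21 = 7644.
Probability = 7644/20349 = 364/969.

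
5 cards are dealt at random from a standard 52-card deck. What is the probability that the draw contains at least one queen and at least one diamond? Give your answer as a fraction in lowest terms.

There are C(52,5) = 2598960 possible draws.
By inclusion-exclusion on the complements, draws missing all queens or all diamonds: C(48,5) + C(39,5) − C(36,5) = 1712304 + 575757 − 376992 = 1911069.
So draws with at least one of each: 2598960 − 1911069 = 687891, probability 687891/2598960 = 229297/866320.

229297/866320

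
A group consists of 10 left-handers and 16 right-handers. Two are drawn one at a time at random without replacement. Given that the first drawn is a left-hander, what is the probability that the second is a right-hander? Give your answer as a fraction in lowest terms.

After removing one left-hander, 25 remain: 9 left-handers and 16 right-handers.
So the probability the next is a right-hander is 16/25.

16/25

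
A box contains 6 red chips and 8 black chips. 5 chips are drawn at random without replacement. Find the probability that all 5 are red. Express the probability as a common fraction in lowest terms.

There are C(14,5) = 2002 possible selections.
Selections with all red: C(6,5) = 6.
Probability = 6/2002 = 3/1001.

3/1001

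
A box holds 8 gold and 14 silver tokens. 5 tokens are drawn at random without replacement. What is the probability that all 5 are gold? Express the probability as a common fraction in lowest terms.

There are C(22,5) = 26334 possible selections.
Selections with all gold: C(8,5) = 56.
Probability = 56/26334 = 4/1881.

4/1881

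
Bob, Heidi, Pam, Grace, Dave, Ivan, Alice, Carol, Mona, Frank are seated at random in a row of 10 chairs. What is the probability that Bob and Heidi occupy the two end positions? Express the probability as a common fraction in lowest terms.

There are 10! = 3628800 arrangements.
Place Bob and Heidi at the ends in 2 ways, arrange the remaining 8 in 8! = 40320 ways: 2·40320 = 80640.
Probability = 80640/3628800 = 1/45.

1/45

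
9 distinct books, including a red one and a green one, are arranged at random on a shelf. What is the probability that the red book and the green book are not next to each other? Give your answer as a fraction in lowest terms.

7/9

There are 9! = 362880 arrangements.
Arrangements with the red book and the green book adjacent: 2·8! = 80640.
So not adjacent: 362880 − 80640 = 282240, probability 282240/362880 = 7/9.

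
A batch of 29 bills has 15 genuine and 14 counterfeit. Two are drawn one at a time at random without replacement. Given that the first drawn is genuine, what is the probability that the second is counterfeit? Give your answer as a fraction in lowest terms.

1/2

After removing one genuine, 28 remain: 14 genuine and 14 counterfeit.
So the probability the next is counterfeit is 14/28 = 1/2.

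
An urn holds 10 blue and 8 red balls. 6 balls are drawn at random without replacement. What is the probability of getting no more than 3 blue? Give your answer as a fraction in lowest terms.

249/442

Total selections: C(18,6) = 18564.
Favorable selections (no more than 3 blue): C(10,0)·C(8,6) + C(10,1)·C(8,5) + C(10,2)·C(8,4) + C(10,3)·C(8,3) = 28 + 560 + 3150 + 6720 = 10458.
Probability = 10458/18564 = 249/442.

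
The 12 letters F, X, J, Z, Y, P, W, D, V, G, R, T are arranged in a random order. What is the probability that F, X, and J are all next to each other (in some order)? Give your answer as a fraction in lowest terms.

There are 12! = 479001600 arrangements.
Treat the three as one block: 10! placements × 3! orders within the block = 3628800·6 = 21772800.
Probability = 21772800/479001600 = 1/22.

1/22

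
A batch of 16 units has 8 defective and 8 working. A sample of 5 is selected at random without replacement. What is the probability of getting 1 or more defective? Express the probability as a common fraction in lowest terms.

Total selections: C(16,5) = 4368.
Favorable selections (1 or more defective): C(8,1)·C(8,4) + C(8,2)·C(8,3) + C(8,3)·C(8,2) + C(8,4)·C(8,1) + C(8,5)·C(8,0) = 560 + 1568 + 1568 + 560 + 56 = 4312.
Probability = 4312/4368 = 77/78.

77/78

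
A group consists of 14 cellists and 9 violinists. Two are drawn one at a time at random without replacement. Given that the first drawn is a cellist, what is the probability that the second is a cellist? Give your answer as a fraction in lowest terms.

13/22

After removing one cellist, 22 remain: 13 cellists and 9 violinists.
So the probability the next is a cellist is 13/22.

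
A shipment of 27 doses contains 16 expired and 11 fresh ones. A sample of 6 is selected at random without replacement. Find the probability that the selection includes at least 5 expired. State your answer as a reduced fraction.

196/1035

Total selections: C(27,6) = 296010.
Favorable selections (at least 5 expired): C(16,5)·C(11,1) + C(16,6)·C(11,0) = 48048 + 8008 = 56056.
Probability = 56056/296010 = 196/1035.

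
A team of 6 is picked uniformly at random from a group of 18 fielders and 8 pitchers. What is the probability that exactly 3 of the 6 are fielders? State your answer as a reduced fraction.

Total number of selections: C(26,6) = 230230.
Selections with exactly 3 fielders: choose 3 of the 18 fielders and 3 of the 8 pitchers, C(18,3)·C(8,3) = 816·56 = 45696.
Probability = 45696/230230 = 3264/16445.

3264/16445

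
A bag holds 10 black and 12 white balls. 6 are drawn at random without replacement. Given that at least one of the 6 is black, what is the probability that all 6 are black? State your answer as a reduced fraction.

Work in counts. Selections with at least one black: C(22,6) − C(12,6) = 74613 − 924 = 73689.
Of those, selections where all 6 are black: C(10,6) = 210.
Conditional probability = 210/73689 = 10/3509.

10/3509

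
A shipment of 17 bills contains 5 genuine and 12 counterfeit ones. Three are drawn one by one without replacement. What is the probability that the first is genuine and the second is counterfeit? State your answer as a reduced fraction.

15/68

Multiply the conditional probabilities at each draw: 5/17 · 12/16 = 60/272 = 15/68.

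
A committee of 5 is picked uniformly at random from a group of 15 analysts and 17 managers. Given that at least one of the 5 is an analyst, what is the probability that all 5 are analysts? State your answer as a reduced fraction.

Work in counts. Selections with at least one analyst: C(32,5) − C(17,5) = 201376 − 6188 = 195188.
Of those, selections where all 5 are analysts: C(15,5) = 3003.
Conditional probability = 3003/195188 = 429/27884.

429/27884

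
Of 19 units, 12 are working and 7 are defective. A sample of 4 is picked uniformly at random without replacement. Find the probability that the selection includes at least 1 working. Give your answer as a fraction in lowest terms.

Total selections: C(19,4) = 3876.
The complement is all 4 are defective: C(7,4) = 35.
Probability = 1 − 35/3876 = 3841/3876.

3841/3876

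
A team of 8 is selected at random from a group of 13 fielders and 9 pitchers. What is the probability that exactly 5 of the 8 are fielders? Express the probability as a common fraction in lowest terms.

There are C(22,8) = 319770 ways to choose 8 from 22.
Selections with exactly 5 fielders: choose 5 of the 13 fielders and 3 of the 9 pitchers, C(13,5)·C(9,3) = 1287·84 = 108108.
Probability = 108108/319770 = 546/1615.

546/1615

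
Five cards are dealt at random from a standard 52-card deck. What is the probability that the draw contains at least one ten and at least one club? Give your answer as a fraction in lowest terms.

229297/866320

There are C(52,5) = 2598960 possible draws.
By inclusion-exclusion on the complements, draws missing all tens or all clubs: C(48,5) + C(39,5) − C(36,5) = 1712304 + 575757 − 376992 = 1911069.
So draws with at least one of each: 2598960 − 1911069 = 687891, probability 687891/2598960 = 229297/866320.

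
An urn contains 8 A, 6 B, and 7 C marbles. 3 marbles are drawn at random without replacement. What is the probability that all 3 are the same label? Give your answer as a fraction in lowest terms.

111/1330

There are C(21,3) = 1330 ways to draw 3 marbles.
All same label: C(8,3) + C(6,3) + C(7,3) = 56 + 20 + 35 = 111.
Probability = 111/1330.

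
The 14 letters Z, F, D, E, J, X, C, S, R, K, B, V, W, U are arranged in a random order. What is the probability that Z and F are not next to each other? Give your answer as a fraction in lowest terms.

6/7

There are 14! = 87178291200 arrangements.
Arrangements with Z and F adjacent: 2·13! = 12454041600.
So not adjacent: 87178291200 − 12454041600 = 74724249600, probability 74724249600/87178291200 = 6/7.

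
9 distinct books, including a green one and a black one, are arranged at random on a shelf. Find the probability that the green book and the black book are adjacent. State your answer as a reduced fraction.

2/9

There are 9! = 362880 arrangements.
Treat the green book and the black book as a block: 8! arrangements of the blocks × 2 orders within the block = 2·40320 = 80640.
Probability = 80640/362880 = 2/9.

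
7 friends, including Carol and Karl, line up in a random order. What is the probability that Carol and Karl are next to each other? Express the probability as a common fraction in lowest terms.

There are 7! = 5040 arrangements.
Treat Carol and Karl as a block: 6! arrangements of the blocks × 2 orders within the block = 2·720 = 1440.
Probability = 1440/5040 = 2/7.

2/7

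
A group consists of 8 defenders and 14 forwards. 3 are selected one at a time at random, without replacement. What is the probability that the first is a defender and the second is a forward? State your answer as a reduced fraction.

Multiply the conditional probabilities at each draw: 8/22 · 14/21 = 112/462 = 8/33.

8/33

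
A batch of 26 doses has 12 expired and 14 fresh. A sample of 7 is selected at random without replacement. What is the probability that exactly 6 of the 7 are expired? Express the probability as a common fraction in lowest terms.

There are C(26,7) = 657800 ways to choose 7 from 26.
Selections with exactly 6 expired: choose 6 of the 12 expired and 1 of the 14 fresh, C(12,6)·C(14,1) = 924·14 = 12936.
Probability = 12936/657800 = 147/7475.

147/7475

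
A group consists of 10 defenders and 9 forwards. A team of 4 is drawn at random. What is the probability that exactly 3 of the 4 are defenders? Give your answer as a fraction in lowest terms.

90/323

There are C(19,4) = 3876 ways to choose 4 from 19.
Selections with exactly 3 defenders: choose 3 of the 10 defenders and 1 of the 9 forwards, C(10,3)·C(9,1) = 120·9 = 1080.
Probability = 1080/3876 = 90/323.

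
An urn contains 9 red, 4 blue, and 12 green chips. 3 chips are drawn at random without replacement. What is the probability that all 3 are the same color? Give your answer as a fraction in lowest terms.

77/575

There are C(25,3) = 2300 ways to draw 3 chips.
All same color: C(9,3) + C(4,3) + C(12,3) = 84 + 4 + 220 = 308.
Probability = 308/2300 = 77/575.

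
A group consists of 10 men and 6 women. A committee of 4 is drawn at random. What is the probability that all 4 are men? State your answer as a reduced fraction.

3/26

There are C(16,4) = 1820 possible selections.
Selections with all men: C(10,4) = 210.
Probability = 210/1820 = 3/26.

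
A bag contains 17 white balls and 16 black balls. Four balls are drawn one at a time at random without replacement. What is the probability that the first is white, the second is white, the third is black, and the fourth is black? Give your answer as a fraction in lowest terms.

Multiply the conditional probabilities at each draw: 17/33 · 16/32 · 16/31 · 15/30 = 65280/982080 = 68/1023.

68/1023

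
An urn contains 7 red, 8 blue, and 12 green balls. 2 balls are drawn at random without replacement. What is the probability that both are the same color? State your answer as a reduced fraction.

There are C(27,2) = 351 ways to draw 2 balls.
All same color: C(7,2) + C(8,2) + C(12,2) = 21 + 28 + 66 = 115.
Probability = 115/351.

115/351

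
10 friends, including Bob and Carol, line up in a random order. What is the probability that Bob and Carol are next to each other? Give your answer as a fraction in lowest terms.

1/5

There are 10! = 3628800 arrangements.
Treat Bob and Carol as a block: 9! arrangements of the blocks × 2 orders within the block = 2·362880 = 725760.
Probability = 725760/3628800 = 1/5.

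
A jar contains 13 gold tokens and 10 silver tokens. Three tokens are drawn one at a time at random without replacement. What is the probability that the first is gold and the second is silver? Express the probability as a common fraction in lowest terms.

65/253

Multiply the conditional probabilities at each draw: 13/23 · 10/22 = 130/506 = 65/253.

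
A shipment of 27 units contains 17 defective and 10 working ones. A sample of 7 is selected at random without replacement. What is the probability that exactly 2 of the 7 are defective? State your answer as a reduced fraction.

The sample space is all 7-subsets of the 27: C(27,7) = 888030.
Selections with exactly 2 defective: choose 2 of the 17 defective and 5 of the 10 working, C(17,2)·C(10,5) = 136·252 = 34272.
Probability = 34272/888030 = 1904/49335.

1904/49335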